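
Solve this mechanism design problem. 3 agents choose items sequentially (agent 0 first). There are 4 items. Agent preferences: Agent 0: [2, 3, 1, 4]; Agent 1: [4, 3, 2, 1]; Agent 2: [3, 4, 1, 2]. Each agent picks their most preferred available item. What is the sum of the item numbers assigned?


Step 1: Agent 0 picks item 2
Step 2: Agent 1 picks item 4
Step 3: Agent 2 picks item 3
Step 4: Sum = 2 + 4 + 3 = 9

9


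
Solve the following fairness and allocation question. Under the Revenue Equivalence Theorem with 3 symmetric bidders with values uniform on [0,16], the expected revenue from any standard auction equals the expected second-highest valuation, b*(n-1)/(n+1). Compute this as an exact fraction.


Step 1: By Revenue Equivalence, expected revenue = b*(n-1)/(n+1)
Step 2: Substituting n = 3, b = 16
Step 3: Revenue = 16*(3-1)/(3+1) = 16*2/4
Step 4: Revenue = 32/4 = 8

8


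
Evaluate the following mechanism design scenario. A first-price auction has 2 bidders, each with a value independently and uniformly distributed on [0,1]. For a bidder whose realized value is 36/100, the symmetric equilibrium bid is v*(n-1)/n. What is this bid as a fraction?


Step 1: The symmetric BNE bidding function is b(v) = v * (n-1) / n
Step 2: Substitute v = 9/25 and n = 2
Step 3: b = 9/25 * 1/2
Step 4: b = 9/50

9/50


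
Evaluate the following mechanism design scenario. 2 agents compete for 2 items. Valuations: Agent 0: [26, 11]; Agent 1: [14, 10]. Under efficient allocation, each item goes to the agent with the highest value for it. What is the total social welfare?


Step 1: For each item, find the maximum value among all agents.
Step 2: Item 0 -> Agent 0 (value 26)
Step 3: Item 1 -> Agent 0 (value 11)
Step 4: Total welfare = 26 + 11 = 37

37


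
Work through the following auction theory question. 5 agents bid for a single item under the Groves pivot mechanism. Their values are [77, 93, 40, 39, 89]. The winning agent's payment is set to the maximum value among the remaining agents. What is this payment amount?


Step 1: The efficient winner is agent 1 with value 93
Step 2: Other agents' values: [77, 40, 39, 89]
Step 3: Pivot payment = max(others) = 89
Step 4: The winner pays 89

89


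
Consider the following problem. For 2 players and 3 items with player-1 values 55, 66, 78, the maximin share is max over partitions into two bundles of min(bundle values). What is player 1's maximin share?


Step 1: Item values = 55, 66, 78
Step 2: Enumerate all 2-bundle partitions and take the smaller bundle:
  Partition 1: {55} vs {66,78} -> bundles 55, 144; min = 55
  Partition 2: {66} vs {55,78} -> bundles 66, 133; min = 66
  Partition 3: {78} vs {55,66} -> bundles 78, 121; min = 78
Step 3: MMS = max(55, 66, 78) = 78

78


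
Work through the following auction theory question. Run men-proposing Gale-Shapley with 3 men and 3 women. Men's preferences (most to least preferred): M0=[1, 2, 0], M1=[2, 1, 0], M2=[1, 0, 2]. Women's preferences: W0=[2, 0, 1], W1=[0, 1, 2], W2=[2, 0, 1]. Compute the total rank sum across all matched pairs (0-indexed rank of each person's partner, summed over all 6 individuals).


Step 1: Run Gale-Shapley (men propose, women hold best offer):
  M0 proposes to W1; she accepts
  M1 proposes to W2; she accepts
  M2 proposes to W1; rejected
  M2 proposes to W0; she accepts
Step 2: Final matching: W0-M2, W1-M0, W2-M1
Step 3: 0-indexed ranks (man's rank of his match, then woman's): 1 + 0 + 0 + 0 + 0 + 2
Step 4: Total rank sum = 3

3


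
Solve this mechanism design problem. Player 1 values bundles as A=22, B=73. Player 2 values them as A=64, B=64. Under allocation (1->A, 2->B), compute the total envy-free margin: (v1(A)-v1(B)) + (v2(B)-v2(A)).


Step 1: Player 1's margin = v1(A) - v1(B) = 22 - 73 = -51
Step 2: Player 2's margin = v2(B) - v2(A) = 64 - 64 = 0
Step 3: Total margin = -51 + 0 = -51

-51


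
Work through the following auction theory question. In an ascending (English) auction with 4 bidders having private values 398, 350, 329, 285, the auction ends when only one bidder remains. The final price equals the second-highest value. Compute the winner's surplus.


Step 1: Identify the highest value: 398
Step 2: Identify the second-highest value: 350
Step 3: The final price = second-highest value = 350
Step 4: Surplus = 398 - 350 = 48

48


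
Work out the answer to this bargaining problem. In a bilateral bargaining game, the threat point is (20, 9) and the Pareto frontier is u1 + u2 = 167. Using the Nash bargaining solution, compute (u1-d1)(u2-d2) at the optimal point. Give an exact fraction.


Step 1: The Nash solution splits surplus symmetrically above the disagreement point
Step 2: u1 = (total + d1 - d2)/2 = (167 + 20 - 9)/2 = 89
Step 3: u2 = (total - d1 + d2)/2 = (167 - 20 + 9)/2 = 78
Step 4: Nash product = (89 - 20) * (78 - 9)
Step 5: = 69 * 69 = 4761

4761


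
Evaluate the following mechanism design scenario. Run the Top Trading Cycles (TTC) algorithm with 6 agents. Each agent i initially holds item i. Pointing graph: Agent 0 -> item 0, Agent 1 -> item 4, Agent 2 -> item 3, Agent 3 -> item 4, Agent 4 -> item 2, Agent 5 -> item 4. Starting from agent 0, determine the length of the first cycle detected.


Step 1: Trace the pointer graph from agent 0: 0 -> 0
Step 2: A cycle is detected when we revisit agent 0
Step 3: The cycle is: 0 -> 0
Step 4: Cycle length = 1

1


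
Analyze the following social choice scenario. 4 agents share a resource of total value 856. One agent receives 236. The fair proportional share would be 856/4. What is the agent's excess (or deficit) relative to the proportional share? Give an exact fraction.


Step 1: Proportional share = 856/4 = 214
Step 2: Agent's actual allocation = 236
Step 3: Excess = 236 - 214 = 22

22


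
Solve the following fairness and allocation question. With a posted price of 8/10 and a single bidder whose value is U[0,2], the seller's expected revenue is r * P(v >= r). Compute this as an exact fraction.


Step 1: Posted price r = 4/5, value support [0,2]
Step 2: P(v >= r) = (2 - 4/5)/2 = 3/5
Step 3: Expected revenue = r * P(v >= r) = 4/5 * 3/5
Step 4: Revenue = 12/25

12/25


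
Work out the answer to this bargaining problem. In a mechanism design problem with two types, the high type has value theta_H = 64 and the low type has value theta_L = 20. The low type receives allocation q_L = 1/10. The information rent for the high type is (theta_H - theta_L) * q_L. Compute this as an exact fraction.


Step 1: theta_H - theta_L = 64 - 20 = 44
Step 2: Information rent = (theta_H - theta_L) * q_L
Step 3: = 44 * 1/10
Step 4: = 22/5

22/5


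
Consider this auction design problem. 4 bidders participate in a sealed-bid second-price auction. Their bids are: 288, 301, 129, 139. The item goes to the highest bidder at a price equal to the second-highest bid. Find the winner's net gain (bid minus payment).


Step 1: Sort bids in descending order: 301, 288, 139, 129
Step 2: The winning bid is the highest: 301
Step 3: The payment equals the second-highest bid: 288
Step 4: Surplus = winner's bid - payment = 301 - 288 = 13

13


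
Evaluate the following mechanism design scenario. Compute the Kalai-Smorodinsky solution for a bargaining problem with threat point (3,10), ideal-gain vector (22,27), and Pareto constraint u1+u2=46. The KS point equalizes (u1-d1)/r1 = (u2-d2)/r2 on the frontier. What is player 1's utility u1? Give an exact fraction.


Step 1: At the KS point, (u1-d1)/r1 = (u2-d2)/r2 = t and u1+u2 = 46
Step 2: u1 = d1 + r1*t and u2 = d2 + r2*t, so (d1 + r1*t) + (d2 + r2*t) = 46
Step 3: t = (46 - 3 - 10)/(22 + 27) = 33/49
Step 4: u1 = d1 + r1*t = 3 + 22 * 33/49 = 873/49
Step 5: (Check: u2 = d2 + r2*t = 1381/49; u1+u2 = 873/49 + 1381/49 = 46, on the frontier.)

873/49


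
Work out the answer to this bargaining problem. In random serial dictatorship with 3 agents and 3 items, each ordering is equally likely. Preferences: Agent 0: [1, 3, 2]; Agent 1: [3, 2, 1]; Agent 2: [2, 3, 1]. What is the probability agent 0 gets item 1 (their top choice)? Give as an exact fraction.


Step 1: Agent 0 wants item 1
Step 2: There are 6 possible orderings of agents
Step 3: In 6 orderings, agent 0 gets item 1
Step 4: Probability = 6/6 = 1

1


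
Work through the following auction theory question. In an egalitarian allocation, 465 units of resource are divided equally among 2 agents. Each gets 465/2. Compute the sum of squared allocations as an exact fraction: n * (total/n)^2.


Step 1: Each agent's share = 465/2
Step 2: Square of each share = (465/2)^2 = 216225/4
Step 3: Sum of squares = 2 * 216225/4 = 216225/2

216225/2


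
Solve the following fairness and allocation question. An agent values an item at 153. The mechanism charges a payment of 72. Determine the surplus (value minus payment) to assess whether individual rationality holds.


Step 1: Surplus = value - payment = 153 - 72 = 81
Step 2: IR is satisfied (surplus >= 0)

81


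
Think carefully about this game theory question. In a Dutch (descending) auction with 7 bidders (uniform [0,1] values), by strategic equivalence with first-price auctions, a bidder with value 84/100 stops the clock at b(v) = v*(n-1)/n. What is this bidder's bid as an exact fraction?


Step 1: Dutch auctions are strategically equivalent to first-price auctions
Step 2: The equilibrium bid is b(v) = v*(n-1)/n
Step 3: b = 21/25 * 6/7
Step 4: b = 18/25

18/25


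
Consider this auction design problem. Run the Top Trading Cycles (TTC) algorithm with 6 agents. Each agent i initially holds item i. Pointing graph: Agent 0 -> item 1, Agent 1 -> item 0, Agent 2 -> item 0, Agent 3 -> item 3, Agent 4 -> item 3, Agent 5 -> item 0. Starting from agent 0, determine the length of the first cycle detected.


Step 1: Trace the pointer graph from agent 0: 0 -> 1 -> 0
Step 2: A cycle is detected when we revisit agent 0
Step 3: The cycle is: 0 -> 1 -> 0
Step 4: Cycle length = 2

2


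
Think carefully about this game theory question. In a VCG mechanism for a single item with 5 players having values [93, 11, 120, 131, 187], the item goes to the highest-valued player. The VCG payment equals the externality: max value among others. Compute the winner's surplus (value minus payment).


Step 1: The winner is the agent with the highest value: agent 4 with value 187
Step 2: Values of other agents: [93, 11, 120, 131]
Step 3: VCG payment = max of others' values = 131
Step 4: Surplus = 187 - 131 = 56

56


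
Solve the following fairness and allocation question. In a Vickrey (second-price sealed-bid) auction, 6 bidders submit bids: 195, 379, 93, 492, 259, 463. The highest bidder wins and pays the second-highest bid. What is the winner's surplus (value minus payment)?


Step 1: Sort bids in descending order: 492, 463, 379, 259, 195, 93
Step 2: The winning bid is the highest: 492
Step 3: The payment equals the second-highest bid: 463
Step 4: Surplus = winner's bid - payment = 492 - 463 = 29

29


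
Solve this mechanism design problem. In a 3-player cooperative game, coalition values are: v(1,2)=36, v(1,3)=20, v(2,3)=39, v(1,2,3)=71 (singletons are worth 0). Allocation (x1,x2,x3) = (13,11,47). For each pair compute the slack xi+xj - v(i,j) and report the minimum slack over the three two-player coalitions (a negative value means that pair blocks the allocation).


Step 1: Slack for coalition (1,2): x1+x2 - v12 = 24 - 36 = -12
Step 2: Slack for coalition (1,3): x1+x3 - v13 = 60 - 20 = 40
Step 3: Slack for coalition (2,3): x2+x3 - v23 = 58 - 39 = 19
Step 4: Minimum slack = min(-12, 40, 19) = -12, attained by (1,2); coalition (1,2) can block (slack < 0), so the allocation is not in the core

-12


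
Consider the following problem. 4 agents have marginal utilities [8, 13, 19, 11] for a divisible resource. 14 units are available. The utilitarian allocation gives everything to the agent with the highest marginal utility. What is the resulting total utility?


Step 1: The marginal utilities are [8, 13, 19, 11]
Step 2: The highest marginal utility is 19
Step 3: All 14 units go to that agent
Step 4: Total utility = 19 * 14 = 266

266


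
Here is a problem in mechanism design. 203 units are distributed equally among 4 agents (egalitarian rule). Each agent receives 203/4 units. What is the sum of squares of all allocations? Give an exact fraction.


Step 1: Each agent's share = 203/4
Step 2: Square of each share = (203/4)^2 = 41209/16
Step 3: Sum of squares = 4 * 41209/16 = 41209/4

41209/4


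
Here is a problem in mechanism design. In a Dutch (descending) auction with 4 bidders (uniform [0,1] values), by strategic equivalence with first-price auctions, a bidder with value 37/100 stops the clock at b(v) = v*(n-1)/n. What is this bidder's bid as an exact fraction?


Step 1: Dutch auctions are strategically equivalent to first-price auctions
Step 2: The equilibrium bid is b(v) = v*(n-1)/n
Step 3: b = 37/100 * 3/4
Step 4: b = 111/400

111/400


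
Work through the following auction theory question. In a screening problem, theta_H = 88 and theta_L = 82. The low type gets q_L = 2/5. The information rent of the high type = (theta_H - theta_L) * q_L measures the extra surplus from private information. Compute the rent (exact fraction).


Step 1: theta_H - theta_L = 88 - 82 = 6
Step 2: Information rent = (theta_H - theta_L) * q_L
Step 3: = 6 * 2/5
Step 4: = 12/5

12/5


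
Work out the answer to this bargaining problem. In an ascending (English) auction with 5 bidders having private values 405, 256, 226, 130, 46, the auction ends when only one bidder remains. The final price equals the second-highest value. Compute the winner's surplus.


Step 1: Identify the highest value: 405
Step 2: Identify the second-highest value: 256
Step 3: The final price = second-highest value = 256
Step 4: Surplus = 405 - 256 = 149

149


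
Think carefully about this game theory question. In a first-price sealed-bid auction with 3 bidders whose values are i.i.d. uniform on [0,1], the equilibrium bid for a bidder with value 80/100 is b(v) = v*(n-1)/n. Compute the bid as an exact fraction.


Step 1: The symmetric BNE bidding function is b(v) = v * (n-1) / n
Step 2: Substitute v = 4/5 and n = 3
Step 3: b = 4/5 * 2/3
Step 4: b = 8/15

8/15


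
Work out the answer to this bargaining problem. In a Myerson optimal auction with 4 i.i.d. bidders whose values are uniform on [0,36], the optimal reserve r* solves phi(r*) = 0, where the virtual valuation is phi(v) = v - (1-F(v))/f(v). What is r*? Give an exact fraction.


Step 1: For U[0,36], F(v) = v/36 and f(v) = 1/36
Step 2: phi(v) = v - (1 - v/36)/(1/36) = v - (36 - v) = 2v - 36
Step 3: Set phi(r*) = 0: 2r* - 36 = 0
Step 4: r* = 36/2 = 18 (the number of bidders n = 4 does not enter)

18


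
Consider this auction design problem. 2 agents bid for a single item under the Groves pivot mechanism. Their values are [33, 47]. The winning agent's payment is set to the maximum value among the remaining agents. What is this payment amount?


Step 1: The efficient winner is agent 1 with value 47
Step 2: Other agents' values: [33]
Step 3: Pivot payment = max(others) = 33
Step 4: The winner pays 33

33


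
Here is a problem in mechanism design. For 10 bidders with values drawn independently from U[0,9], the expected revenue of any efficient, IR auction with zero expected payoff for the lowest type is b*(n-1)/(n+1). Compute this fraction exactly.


Step 1: By Revenue Equivalence, expected revenue = b*(n-1)/(n+1)
Step 2: Substituting n = 10, b = 9
Step 3: Revenue = 9*(10-1)/(10+1) = 9*9/11
Step 4: Revenue = 81/11

81/11


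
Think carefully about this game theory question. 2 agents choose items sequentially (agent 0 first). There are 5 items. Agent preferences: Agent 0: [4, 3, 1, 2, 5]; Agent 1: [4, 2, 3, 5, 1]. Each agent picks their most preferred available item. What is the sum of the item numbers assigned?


Step 1: Agent 0 picks item 4
Step 2: Agent 1 picks item 2
Step 3: Sum = 4 + 2 = 6

6


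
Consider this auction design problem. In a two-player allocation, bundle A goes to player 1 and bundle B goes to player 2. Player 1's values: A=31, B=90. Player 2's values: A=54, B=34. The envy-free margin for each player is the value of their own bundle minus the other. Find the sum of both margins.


Step 1: Player 1's margin = v1(A) - v1(B) = 31 - 90 = -59
Step 2: Player 2's margin = v2(B) - v2(A) = 34 - 54 = -20
Step 3: Total margin = -59 + -20 = -79

-79


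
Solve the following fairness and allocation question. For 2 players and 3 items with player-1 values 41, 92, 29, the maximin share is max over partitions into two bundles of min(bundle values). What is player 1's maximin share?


Step 1: Item values = 41, 92, 29
Step 2: Enumerate all 2-bundle partitions and take the smaller bundle:
  Partition 1: {41} vs {92,29} -> bundles 41, 121; min = 41
  Partition 2: {92} vs {41,29} -> bundles 92, 70; min = 70
  Partition 3: {29} vs {41,92} -> bundles 29, 133; min = 29
Step 3: MMS = max(41, 70, 29) = 70

70


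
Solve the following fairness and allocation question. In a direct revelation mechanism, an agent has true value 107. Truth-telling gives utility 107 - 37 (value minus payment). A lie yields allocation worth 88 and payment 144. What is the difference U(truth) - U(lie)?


Step 1: U(truth) = value - payment = 107 - 37 = 70
Step 2: U(lie) = allocation - payment = 88 - 144 = -56
Step 3: IC gap = 70 - (-56) = 126

126


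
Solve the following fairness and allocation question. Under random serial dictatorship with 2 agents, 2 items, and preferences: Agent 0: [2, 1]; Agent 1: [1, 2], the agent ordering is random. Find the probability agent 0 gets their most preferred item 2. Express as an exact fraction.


Step 1: Agent 0 wants item 2
Step 2: There are 2 possible orderings of agents
Step 3: In 2 orderings, agent 0 gets item 2
Step 4: Probability = 2/2 = 1

1


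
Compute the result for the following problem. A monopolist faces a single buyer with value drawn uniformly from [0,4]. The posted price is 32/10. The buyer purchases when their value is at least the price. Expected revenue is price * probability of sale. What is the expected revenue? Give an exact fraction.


Step 1: Posted price r = 16/5, value support [0,4]
Step 2: P(v >= r) = (4 - 16/5)/4 = 1/5
Step 3: Expected revenue = r * P(v >= r) = 16/5 * 1/5
Step 4: Revenue = 16/25

16/25


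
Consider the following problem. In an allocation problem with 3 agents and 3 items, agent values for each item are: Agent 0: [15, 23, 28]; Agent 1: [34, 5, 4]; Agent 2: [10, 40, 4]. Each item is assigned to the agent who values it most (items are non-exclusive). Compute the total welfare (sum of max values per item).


Step 1: For each item, find the maximum value among all agents.
Step 2: Item 0 -> Agent 1 (value 34)
Step 3: Item 1 -> Agent 2 (value 40)
Step 4: Item 2 -> Agent 0 (value 28)
Step 5: Total welfare = 34 + 40 + 28 = 102

102


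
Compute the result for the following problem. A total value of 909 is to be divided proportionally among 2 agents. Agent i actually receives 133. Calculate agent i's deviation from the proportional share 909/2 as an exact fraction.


Step 1: Proportional share = 909/2
Step 2: Agent's actual allocation = 133
Step 3: Excess = 133 - 909/2 = -643/2

-643/2


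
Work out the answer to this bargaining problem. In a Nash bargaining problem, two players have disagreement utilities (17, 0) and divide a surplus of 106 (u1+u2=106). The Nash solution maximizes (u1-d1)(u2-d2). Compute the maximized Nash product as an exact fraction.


Step 1: The Nash solution splits surplus symmetrically above the disagreement point
Step 2: u1 = (total + d1 - d2)/2 = (106 + 17 - 0)/2 = 123/2
Step 3: u2 = (total - d1 + d2)/2 = (106 - 17 + 0)/2 = 89/2
Step 4: Nash product = (123/2 - 17) * (89/2 - 0)
Step 5: = 89/2 * 89/2 = 7921/4

7921/4


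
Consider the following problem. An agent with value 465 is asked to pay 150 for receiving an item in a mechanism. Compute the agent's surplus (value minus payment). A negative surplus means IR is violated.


Step 1: Surplus = value - payment = 465 - 150 = 315
Step 2: IR is satisfied (surplus >= 0)

315


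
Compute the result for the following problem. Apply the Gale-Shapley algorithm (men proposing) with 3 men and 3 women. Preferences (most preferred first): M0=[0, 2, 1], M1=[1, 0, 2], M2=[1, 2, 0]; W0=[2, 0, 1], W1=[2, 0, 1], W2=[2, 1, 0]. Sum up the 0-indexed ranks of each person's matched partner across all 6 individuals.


Step 1: Run Gale-Shapley (men propose, women hold best offer):
  M0 proposes to W0; she accepts
  M1 proposes to W1; she accepts
  M2 proposes to W1; she switches from M1
  M1 proposes to W0; rejected
  M1 proposes to W2; she accepts
Step 2: Final matching: W0-M0, W1-M2, W2-M1
Step 3: 0-indexed ranks (man's rank of his match, then woman's): 0 + 1 + 0 + 0 + 2 + 1
Step 4: Total rank sum = 4

4


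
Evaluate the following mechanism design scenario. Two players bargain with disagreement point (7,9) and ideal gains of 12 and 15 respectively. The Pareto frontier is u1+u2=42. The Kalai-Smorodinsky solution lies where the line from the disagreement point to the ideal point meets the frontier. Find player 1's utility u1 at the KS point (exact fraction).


Step 1: At the KS point, (u1-d1)/r1 = (u2-d2)/r2 = t and u1+u2 = 42
Step 2: u1 = d1 + r1*t and u2 = d2 + r2*t, so (d1 + r1*t) + (d2 + r2*t) = 42
Step 3: t = (42 - 7 - 9)/(12 + 15) = 26/27
Step 4: u1 = d1 + r1*t = 7 + 12 * 26/27 = 167/9
Step 5: (Check: u2 = d2 + r2*t = 211/9; u1+u2 = 167/9 + 211/9 = 42, on the frontier.)

167/9


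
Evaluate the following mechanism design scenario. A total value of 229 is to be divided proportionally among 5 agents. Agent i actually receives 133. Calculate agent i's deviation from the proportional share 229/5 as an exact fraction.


Step 1: Proportional share = 229/5
Step 2: Agent's actual allocation = 133
Step 3: Excess = 133 - 229/5 = 436/5

436/5


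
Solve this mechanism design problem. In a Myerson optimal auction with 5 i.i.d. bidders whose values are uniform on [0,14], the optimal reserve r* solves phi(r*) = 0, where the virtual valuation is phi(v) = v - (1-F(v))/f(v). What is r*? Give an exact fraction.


Step 1: For U[0,14], F(v) = v/14 and f(v) = 1/14
Step 2: phi(v) = v - (1 - v/14)/(1/14) = v - (14 - v) = 2v - 14
Step 3: Set phi(r*) = 0: 2r* - 14 = 0
Step 4: r* = 14/2 = 7 (the number of bidders n = 5 does not enter)

7


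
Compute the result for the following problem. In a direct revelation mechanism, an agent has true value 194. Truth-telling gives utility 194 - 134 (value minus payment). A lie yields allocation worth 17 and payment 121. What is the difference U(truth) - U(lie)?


Step 1: U(truth) = value - payment = 194 - 134 = 60
Step 2: U(lie) = allocation - payment = 17 - 121 = -104
Step 3: IC gap = 60 - (-104) = 164

164


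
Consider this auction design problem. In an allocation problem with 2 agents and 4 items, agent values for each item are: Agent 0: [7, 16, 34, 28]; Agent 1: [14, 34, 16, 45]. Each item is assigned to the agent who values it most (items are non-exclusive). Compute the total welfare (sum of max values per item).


Step 1: For each item, find the maximum value among all agents.
Step 2: Item 0 -> Agent 1 (value 14)
Step 3: Item 1 -> Agent 1 (value 34)
Step 4: Item 2 -> Agent 0 (value 34)
Step 5: Item 3 -> Agent 1 (value 45)
Step 6: Total welfare = 14 + 34 + 34 + 45 = 127

127


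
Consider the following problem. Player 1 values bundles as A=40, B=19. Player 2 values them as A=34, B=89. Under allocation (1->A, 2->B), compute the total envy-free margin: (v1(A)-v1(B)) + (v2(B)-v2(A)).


Step 1: Player 1's margin = v1(A) - v1(B) = 40 - 19 = 21
Step 2: Player 2's margin = v2(B) - v2(A) = 89 - 34 = 55
Step 3: Total margin = 21 + 55 = 76

76


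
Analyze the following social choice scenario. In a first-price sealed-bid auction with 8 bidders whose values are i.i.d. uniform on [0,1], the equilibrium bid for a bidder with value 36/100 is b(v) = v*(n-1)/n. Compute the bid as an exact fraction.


Step 1: The symmetric BNE bidding function is b(v) = v * (n-1) / n
Step 2: Substitute v = 9/25 and n = 8
Step 3: b = 9/25 * 7/8
Step 4: b = 63/200

63/200


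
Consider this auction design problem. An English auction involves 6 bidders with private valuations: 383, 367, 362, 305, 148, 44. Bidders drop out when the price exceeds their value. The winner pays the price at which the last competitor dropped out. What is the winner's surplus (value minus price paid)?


Step 1: Identify the highest value: 383
Step 2: Identify the second-highest value: 367
Step 3: The final price = second-highest value = 367
Step 4: Surplus = 383 - 367 = 16

16


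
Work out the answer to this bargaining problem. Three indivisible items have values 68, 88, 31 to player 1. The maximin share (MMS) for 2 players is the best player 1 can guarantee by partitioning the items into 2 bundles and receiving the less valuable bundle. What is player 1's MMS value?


Step 1: Item values = 68, 88, 31
Step 2: Enumerate all 2-bundle partitions and take the smaller bundle:
  Partition 1: {68} vs {88,31} -> bundles 68, 119; min = 68
  Partition 2: {88} vs {68,31} -> bundles 88, 99; min = 88
  Partition 3: {31} vs {68,88} -> bundles 31, 156; min = 31
Step 3: MMS = max(68, 88, 31) = 88

88


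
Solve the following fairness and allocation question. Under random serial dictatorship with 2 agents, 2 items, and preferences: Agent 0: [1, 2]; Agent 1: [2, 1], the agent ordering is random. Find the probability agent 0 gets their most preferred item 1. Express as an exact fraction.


Step 1: Agent 0 wants item 1
Step 2: There are 2 possible orderings of agents
Step 3: In 2 orderings, agent 0 gets item 1
Step 4: Probability = 2/2 = 1

1


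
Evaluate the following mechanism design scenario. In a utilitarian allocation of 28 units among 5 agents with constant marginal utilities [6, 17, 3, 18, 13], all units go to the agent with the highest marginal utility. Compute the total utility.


Step 1: The marginal utilities are [6, 17, 3, 18, 13]
Step 2: The highest marginal utility is 18
Step 3: All 28 units go to that agent
Step 4: Total utility = 18 * 28 = 504

504


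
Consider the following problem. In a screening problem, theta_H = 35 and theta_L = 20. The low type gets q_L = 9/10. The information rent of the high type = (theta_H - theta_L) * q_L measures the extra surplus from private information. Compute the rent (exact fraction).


Step 1: theta_H - theta_L = 35 - 20 = 15
Step 2: Information rent = (theta_H - theta_L) * q_L
Step 3: = 15 * 9/10
Step 4: = 27/2

27/2


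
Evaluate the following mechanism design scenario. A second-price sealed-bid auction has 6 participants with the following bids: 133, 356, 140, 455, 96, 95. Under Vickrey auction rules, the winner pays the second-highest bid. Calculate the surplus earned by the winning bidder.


Step 1: Sort bids in descending order: 455, 356, 140, 133, 96, 95
Step 2: The winning bid is the highest: 455
Step 3: The payment equals the second-highest bid: 356
Step 4: Surplus = winner's bid - payment = 455 - 356 = 99

99


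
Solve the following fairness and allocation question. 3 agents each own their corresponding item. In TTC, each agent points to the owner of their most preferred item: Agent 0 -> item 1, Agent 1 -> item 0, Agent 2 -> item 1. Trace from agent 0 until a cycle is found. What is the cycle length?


Step 1: Trace the pointer graph from agent 0: 0 -> 1 -> 0
Step 2: A cycle is detected when we revisit agent 0
Step 3: The cycle is: 0 -> 1 -> 0
Step 4: Cycle length = 2

2


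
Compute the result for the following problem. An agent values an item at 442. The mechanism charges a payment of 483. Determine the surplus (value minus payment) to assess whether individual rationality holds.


Step 1: Surplus = value - payment = 442 - 483 = -41
Step 2: IR is violated (surplus < 0)

-41


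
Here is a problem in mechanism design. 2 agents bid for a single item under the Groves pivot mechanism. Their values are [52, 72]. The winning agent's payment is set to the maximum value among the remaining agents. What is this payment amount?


Step 1: The efficient winner is agent 1 with value 72
Step 2: Other agents' values: [52]
Step 3: Pivot payment = max(others) = 52
Step 4: The winner pays 52

52


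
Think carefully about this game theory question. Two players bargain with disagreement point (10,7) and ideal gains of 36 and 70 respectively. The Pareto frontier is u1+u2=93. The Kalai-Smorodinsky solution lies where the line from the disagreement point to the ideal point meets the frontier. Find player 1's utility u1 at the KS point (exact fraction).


Step 1: At the KS point, (u1-d1)/r1 = (u2-d2)/r2 = t and u1+u2 = 93
Step 2: u1 = d1 + r1*t and u2 = d2 + r2*t, so (d1 + r1*t) + (d2 + r2*t) = 93
Step 3: t = (93 - 10 - 7)/(36 + 70) = 76/106 = 38/53
Step 4: u1 = d1 + r1*t = 10 + 36 * 38/53 = 1898/53
Step 5: (Check: u2 = d2 + r2*t = 3031/53; u1+u2 = 1898/53 + 3031/53 = 93, on the frontier.)

1898/53


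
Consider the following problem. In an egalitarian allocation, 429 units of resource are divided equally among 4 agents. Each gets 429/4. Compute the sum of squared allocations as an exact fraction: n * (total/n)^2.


Step 1: Each agent's share = 429/4
Step 2: Square of each share = (429/4)^2 = 184041/16
Step 3: Sum of squares = 4 * 184041/16 = 184041/4

184041/4


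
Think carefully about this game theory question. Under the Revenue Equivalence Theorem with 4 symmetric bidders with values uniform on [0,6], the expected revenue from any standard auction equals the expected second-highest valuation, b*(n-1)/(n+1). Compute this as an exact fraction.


Step 1: By Revenue Equivalence, expected revenue = b*(n-1)/(n+1)
Step 2: Substituting n = 4, b = 6
Step 3: Revenue = 6*(4-1)/(4+1) = 6*3/5
Step 4: Revenue = 18/5

18/5


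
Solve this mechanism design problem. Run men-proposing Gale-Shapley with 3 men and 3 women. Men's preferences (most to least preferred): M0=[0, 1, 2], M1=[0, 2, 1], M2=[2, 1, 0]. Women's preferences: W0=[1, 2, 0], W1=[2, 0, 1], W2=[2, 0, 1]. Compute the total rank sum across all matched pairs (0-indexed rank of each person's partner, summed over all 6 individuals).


Step 1: Run Gale-Shapley (men propose, women hold best offer):
  M0 proposes to W0; she accepts
  M1 proposes to W0; she switches from M0
  M2 proposes to W2; she accepts
  M0 proposes to W1; she accepts
Step 2: Final matching: W0-M1, W1-M0, W2-M2
Step 3: 0-indexed ranks (man's rank of his match, then woman's): 0 + 0 + 1 + 1 + 0 + 0
Step 4: Total rank sum = 2

2


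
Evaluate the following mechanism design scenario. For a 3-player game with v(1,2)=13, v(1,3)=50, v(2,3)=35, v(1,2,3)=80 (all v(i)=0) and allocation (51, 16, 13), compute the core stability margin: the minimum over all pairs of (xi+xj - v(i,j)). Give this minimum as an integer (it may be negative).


Step 1: Slack for coalition (1,2): x1+x2 - v12 = 67 - 13 = 54
Step 2: Slack for coalition (1,3): x1+x3 - v13 = 64 - 50 = 14
Step 3: Slack for coalition (2,3): x2+x3 - v23 = 29 - 35 = -6
Step 4: Minimum slack = min(54, 14, -6) = -6, attained by (2,3); coalition (2,3) can block (slack < 0), so the allocation is not in the core

-6


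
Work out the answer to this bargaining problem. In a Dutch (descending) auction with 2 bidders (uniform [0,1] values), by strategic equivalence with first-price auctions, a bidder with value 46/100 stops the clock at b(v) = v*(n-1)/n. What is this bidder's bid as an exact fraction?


Step 1: Dutch auctions are strategically equivalent to first-price auctions
Step 2: The equilibrium bid is b(v) = v*(n-1)/n
Step 3: b = 23/50 * 1/2
Step 4: b = 23/100

23/100


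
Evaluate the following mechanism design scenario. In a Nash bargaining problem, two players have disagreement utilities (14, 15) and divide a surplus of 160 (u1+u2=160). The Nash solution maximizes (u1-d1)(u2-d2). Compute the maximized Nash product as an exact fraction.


Step 1: The Nash solution splits surplus symmetrically above the disagreement point
Step 2: u1 = (total + d1 - d2)/2 = (160 + 14 - 15)/2 = 159/2
Step 3: u2 = (total - d1 + d2)/2 = (160 - 14 + 15)/2 = 161/2
Step 4: Nash product = (159/2 - 14) * (161/2 - 15)
Step 5: = 131/2 * 131/2 = 17161/4

17161/4


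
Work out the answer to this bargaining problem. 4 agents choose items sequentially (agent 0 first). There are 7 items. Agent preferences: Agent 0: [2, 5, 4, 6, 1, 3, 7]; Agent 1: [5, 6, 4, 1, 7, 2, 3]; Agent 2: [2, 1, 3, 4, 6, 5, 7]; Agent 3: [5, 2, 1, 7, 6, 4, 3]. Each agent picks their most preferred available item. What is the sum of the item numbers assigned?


Step 1: Agent 0 picks item 2
Step 2: Agent 1 picks item 5
Step 3: Agent 2 picks item 1
Step 4: Agent 3 picks item 7
Step 5: Sum = 2 + 5 + 1 + 7 = 15

15


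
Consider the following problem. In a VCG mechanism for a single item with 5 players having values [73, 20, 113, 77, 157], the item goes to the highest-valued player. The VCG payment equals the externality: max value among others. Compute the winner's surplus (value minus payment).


Step 1: The winner is the agent with the highest value: agent 4 with value 157
Step 2: Values of other agents: [73, 20, 113, 77]
Step 3: VCG payment = max of others' values = 113
Step 4: Surplus = 157 - 113 = 44

44


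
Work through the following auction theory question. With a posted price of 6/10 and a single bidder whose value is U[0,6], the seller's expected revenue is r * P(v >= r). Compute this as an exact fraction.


Step 1: Posted price r = 3/5, value support [0,6]
Step 2: P(v >= r) = (6 - 3/5)/6 = 9/10
Step 3: Expected revenue = r * P(v >= r) = 3/5 * 9/10
Step 4: Revenue = 27/50

27/50


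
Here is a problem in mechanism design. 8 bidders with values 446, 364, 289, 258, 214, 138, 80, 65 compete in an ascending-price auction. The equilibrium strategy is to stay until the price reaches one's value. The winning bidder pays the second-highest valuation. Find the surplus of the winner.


Step 1: Identify the highest value: 446
Step 2: Identify the second-highest value: 364
Step 3: The final price = second-highest value = 364
Step 4: Surplus = 446 - 364 = 82

82


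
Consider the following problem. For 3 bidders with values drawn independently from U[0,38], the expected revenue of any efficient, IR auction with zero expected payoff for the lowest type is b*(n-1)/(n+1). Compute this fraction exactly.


Step 1: By Revenue Equivalence, expected revenue = b*(n-1)/(n+1)
Step 2: Substituting n = 3, b = 38
Step 3: Revenue = 38*(3-1)/(3+1) = 38*2/4
Step 4: Revenue = 76/4 = 19

19


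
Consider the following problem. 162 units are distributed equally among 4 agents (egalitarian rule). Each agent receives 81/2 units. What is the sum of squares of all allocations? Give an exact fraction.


Step 1: Each agent's share = 162/4 = 81/2
Step 2: Square of each share = (81/2)^2 = 6561/4
Step 3: Sum of squares = 4 * 6561/4 = 6561

6561


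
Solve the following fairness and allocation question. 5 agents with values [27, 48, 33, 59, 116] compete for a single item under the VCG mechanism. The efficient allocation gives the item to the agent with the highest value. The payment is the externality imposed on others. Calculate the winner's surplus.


Step 1: The winner is the agent with the highest value: agent 4 with value 116
Step 2: Values of other agents: [27, 48, 33, 59]
Step 3: VCG payment = max of others' values = 59
Step 4: Surplus = 116 - 59 = 57

57


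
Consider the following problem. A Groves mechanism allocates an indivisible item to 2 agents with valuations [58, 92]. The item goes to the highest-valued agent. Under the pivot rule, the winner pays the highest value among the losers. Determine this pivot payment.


Step 1: The efficient winner is agent 1 with value 92
Step 2: Other agents' values: [58]
Step 3: Pivot payment = max(others) = 58
Step 4: The winner pays 58

58


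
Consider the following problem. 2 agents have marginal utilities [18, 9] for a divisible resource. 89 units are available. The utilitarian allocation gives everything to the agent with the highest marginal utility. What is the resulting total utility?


Step 1: The marginal utilities are [18, 9]
Step 2: The highest marginal utility is 18
Step 3: All 89 units go to that agent
Step 4: Total utility = 18 * 89 = 1602

1602


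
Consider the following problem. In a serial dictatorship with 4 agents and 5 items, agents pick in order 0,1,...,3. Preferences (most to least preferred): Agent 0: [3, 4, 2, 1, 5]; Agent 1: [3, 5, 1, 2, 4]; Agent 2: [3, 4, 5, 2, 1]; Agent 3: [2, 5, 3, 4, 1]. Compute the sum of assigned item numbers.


Step 1: Agent 0 picks item 3
Step 2: Agent 1 picks item 5
Step 3: Agent 2 picks item 4
Step 4: Agent 3 picks item 2
Step 5: Sum = 3 + 5 + 4 + 2 = 14

14


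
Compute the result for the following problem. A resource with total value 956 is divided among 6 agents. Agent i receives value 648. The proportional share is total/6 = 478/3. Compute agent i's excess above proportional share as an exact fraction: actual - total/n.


Step 1: Proportional share = 956/6 = 478/3
Step 2: Agent's actual allocation = 648
Step 3: Excess = 648 - 478/3 = 1466/3

1466/3


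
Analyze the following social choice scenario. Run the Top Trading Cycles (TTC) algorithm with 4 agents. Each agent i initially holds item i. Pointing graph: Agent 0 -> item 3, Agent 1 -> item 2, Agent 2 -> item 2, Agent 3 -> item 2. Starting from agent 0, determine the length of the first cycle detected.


Step 1: Trace the pointer graph from agent 0: 0 -> 3 -> 2 -> 2
Step 2: A cycle is detected when we revisit agent 2
Step 3: The cycle is: 2 -> 2
Step 4: Cycle length = 1

1


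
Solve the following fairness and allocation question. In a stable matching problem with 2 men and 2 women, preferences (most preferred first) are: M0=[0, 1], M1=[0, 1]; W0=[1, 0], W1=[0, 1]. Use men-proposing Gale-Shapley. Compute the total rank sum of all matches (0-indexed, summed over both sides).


Step 1: Run Gale-Shapley (men propose, women hold best offer):
  M0 proposes to W0; she accepts
  M1 proposes to W0; she switches from M0
  M0 proposes to W1; she accepts
Step 2: Final matching: W0-M1, W1-M0
Step 3: 0-indexed ranks (man's rank of his match, then woman's): 0 + 0 + 1 + 0
Step 4: Total rank sum = 1

1


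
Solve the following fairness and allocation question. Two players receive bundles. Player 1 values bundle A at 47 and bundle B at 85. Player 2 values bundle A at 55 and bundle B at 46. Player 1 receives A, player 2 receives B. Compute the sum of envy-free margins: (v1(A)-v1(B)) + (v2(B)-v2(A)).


Step 1: Player 1's margin = v1(A) - v1(B) = 47 - 85 = -38
Step 2: Player 2's margin = v2(B) - v2(A) = 46 - 55 = -9
Step 3: Total margin = -38 + -9 = -47

-47


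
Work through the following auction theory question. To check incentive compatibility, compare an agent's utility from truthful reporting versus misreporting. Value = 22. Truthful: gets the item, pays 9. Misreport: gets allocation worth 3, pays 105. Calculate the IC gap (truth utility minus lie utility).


Step 1: U(truth) = value - payment = 22 - 9 = 13
Step 2: U(lie) = allocation - payment = 3 - 105 = -102
Step 3: IC gap = 13 - (-102) = 115

115


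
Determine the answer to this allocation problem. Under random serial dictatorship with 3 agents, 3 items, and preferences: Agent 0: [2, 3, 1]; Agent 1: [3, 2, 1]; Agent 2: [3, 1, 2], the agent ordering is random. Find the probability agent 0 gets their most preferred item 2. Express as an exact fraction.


Step 1: Agent 0 wants item 2
Step 2: There are 6 possible orderings of agents
Step 3: In 5 orderings, agent 0 gets item 2
Step 4: Probability = 5/6

5/6


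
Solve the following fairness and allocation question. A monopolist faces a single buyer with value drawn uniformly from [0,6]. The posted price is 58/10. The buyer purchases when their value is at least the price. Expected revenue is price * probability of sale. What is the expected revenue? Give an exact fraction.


Step 1: Posted price r = 29/5, value support [0,6]
Step 2: P(v >= r) = (6 - 29/5)/6 = 1/30
Step 3: Expected revenue = r * P(v >= r) = 29/5 * 1/30
Step 4: Revenue = 29/150

29/150
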